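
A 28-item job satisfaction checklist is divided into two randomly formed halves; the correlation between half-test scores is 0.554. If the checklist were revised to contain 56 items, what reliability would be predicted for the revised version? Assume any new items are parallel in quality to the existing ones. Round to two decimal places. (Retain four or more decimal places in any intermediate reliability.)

Full-test reliability from the split-half r: r_full = 2(0.554)/(1 + 0.554) = 0.7130
Then adjust to 56 items: n = 56/28 = 2.0000
r_new = n·r_full / (1 + (n − 1)·r_full) = 1.4260 / 1.7130 ≈ 0.8325

0.83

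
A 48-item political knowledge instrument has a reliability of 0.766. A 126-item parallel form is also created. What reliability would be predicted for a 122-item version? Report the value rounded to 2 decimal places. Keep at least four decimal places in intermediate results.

Only the ratio of lengths matters: n = 122/48 = 2.5417
r_{122} = n·r / (1 + (n − 1)·r) = 1.9469 / 2.1809 ≈ 0.8927

0.89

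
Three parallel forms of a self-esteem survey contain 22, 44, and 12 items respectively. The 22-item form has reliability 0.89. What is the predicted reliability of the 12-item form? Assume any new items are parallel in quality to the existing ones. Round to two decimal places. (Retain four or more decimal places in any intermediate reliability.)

0.82

Only the ratio of lengths matters: n = 12/22 = 0.5455
r_{12} = n·r / (1 + (n − 1)·r) = 0.4855 / 0.5955 ≈ 0.8153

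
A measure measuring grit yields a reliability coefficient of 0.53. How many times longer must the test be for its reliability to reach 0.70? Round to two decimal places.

2.07

Rearranging the Spearman-Brown formula for n,
n = r*(1 − r) / [ r (1 − r*) ]
n = 0.70(1 − 0.53) / [0.53(1 − 0.70)]
n = 0.3290 / 0.1590 ≈ 2.0692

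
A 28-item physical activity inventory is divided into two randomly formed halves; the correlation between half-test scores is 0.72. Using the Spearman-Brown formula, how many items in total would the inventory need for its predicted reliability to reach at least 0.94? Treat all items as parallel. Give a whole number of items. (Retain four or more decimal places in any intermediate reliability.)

Corrected full-test reliability: r_full = 2 × 0.72 / (1 + 0.72) ≈ 0.8372
n = r_tgt(1 − r_full) / [r_full(1 − r_tgt)] = 0.94 × 0.1628 / (0.8372 × 0.06) ≈ 3.0465
Required items = 3.0465 × 28 = 85.30, so 86 items.

86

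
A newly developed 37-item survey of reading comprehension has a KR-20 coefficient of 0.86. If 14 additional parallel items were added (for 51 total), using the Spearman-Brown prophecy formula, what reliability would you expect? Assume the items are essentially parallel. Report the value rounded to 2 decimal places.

n = 51/37 = 1.3784
r_new = 1.3784·0.86 / [1 + (1.3784 − 1)·0.86]
     = 1.1854 / 1.3254 = 0.8944

0.89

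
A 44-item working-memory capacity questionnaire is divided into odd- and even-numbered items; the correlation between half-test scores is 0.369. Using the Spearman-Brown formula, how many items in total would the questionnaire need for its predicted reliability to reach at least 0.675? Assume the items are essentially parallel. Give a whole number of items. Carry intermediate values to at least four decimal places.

79

r_full = 2(0.369)/(1 + 0.369) = 0.5391
Solve Spearman-Brown for n: n = 0.675(1 − 0.5391) / [0.5391(1 − 0.675)] = 1.7757
Items = 1.7757 × 44 ≈ 78.13 → 79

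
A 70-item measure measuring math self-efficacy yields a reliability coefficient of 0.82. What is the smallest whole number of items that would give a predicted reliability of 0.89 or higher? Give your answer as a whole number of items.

125

Invert Spearman-Brown to solve for n:
n = r_target (1 − r_old) / [ r_old (1 − r_target) ]
n = [0.89 × 0.18] / [0.82 × 0.11]
  = 0.1602 / 0.0902 = 1.7761
1.7761 × 70 = 124.33 → 125 items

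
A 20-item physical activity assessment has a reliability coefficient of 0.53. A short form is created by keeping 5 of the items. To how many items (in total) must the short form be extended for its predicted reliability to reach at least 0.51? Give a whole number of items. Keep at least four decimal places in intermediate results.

Short-form reliability: n = 5/20 = 0.2500; r_5 = n·r/(1+(n−1)r) ≈ 0.2199
Length factor from the short form to reach 0.51: n' = 0.51(1 − 0.2199) / [0.2199(1 − 0.51)] ≈ 3.6923
Total items = 3.6923 × 5 = 18.46, rounded up to 19.

19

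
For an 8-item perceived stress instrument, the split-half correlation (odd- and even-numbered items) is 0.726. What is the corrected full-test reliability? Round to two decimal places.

0.84

r_full = 2r_hh / (1 + r_hh) = 2 × 0.726 / (1 + 0.726)
r_full = 1.4520 / 1.7260 ≈ 0.8413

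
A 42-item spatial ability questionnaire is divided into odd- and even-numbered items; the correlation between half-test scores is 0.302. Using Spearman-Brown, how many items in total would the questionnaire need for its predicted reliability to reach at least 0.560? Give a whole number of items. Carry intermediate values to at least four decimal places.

r_full = 2(0.302)/(1 + 0.302) = 0.4639
n = r_tgt(1 − r_full) / [r_full(1 − r_tgt)] = 0.560 × 0.5361 / (0.4639 × 0.440) ≈ 1.4708
Required items = 1.4708 × 42 = 61.77, so 62 items.

62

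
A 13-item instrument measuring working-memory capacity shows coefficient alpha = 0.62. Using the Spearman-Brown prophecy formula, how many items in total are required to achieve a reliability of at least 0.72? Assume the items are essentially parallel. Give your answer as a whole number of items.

21

Rearranging the Spearman-Brown formula for n,
n = r*(1 − r) / [ r (1 − r*) ]
n = 0.72(1 − 0.62) / [0.62(1 − 0.72)]
n = 0.2736 / 0.1736 ≈ 1.5760
Items needed = n × 13 = 1.5760 × 13 ≈ 20.49 → round up to 21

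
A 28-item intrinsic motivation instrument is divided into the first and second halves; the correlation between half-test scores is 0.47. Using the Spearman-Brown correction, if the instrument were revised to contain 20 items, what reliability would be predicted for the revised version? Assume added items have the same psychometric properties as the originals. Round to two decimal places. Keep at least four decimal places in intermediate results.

0.56

First correct the split-half correlation to full-test reliability: r_full = 2 × 0.47 / (1 + 0.47) ≈ 0.6395
Length factor from 28 to 20 items: n = 20/28 = 0.7143
r_new = n·r_full / (1 + (n − 1)·r_full) = 0.4568 / 0.8173 ≈ 0.5589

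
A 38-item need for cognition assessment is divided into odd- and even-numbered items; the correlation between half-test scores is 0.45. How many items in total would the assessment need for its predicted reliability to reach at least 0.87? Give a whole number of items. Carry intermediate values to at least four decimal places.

r_full = 2(0.45)/(1 + 0.45) = 0.6207
n = r_tgt(1 − r_full) / [r_full(1 − r_tgt)] = 0.87 × 0.3793 / (0.6207 × 0.13) ≈ 4.0896
Required items = 4.0896 × 38 = 155.40, so 156 items.

156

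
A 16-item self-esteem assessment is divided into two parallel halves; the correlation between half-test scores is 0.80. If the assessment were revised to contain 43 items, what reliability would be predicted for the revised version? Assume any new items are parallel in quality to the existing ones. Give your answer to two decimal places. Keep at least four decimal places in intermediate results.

First correct the split-half correlation to full-test reliability: r_full = 2 × 0.80 / (1 + 0.80) ≈ 0.8889
Length factor from 16 to 43 items: n = 43/16 = 2.6875
r_new = n·r_full / (1 + (n − 1)·r_full) = 2.3889 / 2.5000 ≈ 0.9556

0.96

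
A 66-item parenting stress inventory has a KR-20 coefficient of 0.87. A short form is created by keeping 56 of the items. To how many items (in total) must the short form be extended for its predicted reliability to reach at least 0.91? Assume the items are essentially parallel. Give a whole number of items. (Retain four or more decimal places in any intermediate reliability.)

First, r for the 56-item form: n = 56/66 = 0.8485, so r_56 = 0.8485·0.87/(1 + (0.8485 − 1)·0.87) = 0.8503
Then solve for n' with r_old = 0.8503, r_target = 0.91: n' = 0.91(1 − 0.8503)/[0.8503(1 − 0.91)] = 1.7801
Items = 1.7801 × 56 ≈ 99.69 → 100

100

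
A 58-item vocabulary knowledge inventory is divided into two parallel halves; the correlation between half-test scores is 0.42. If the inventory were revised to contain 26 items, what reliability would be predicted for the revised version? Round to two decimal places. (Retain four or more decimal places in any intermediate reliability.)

Spearman-Brown correction (n = 2): r_full = 2·0.42/(1 + 0.42) = 0.5915
Length factor from 58 to 26 items: n = 26/58 = 0.4483
r_new = n·r_full / (1 + (n − 1)·r_full) = 0.2652 / 0.6737 ≈ 0.3936

0.39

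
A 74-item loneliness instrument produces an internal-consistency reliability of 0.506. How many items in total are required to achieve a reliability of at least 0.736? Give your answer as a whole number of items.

n = 0.736 × (1 − 0.506) / [ 0.506 × (1 − 0.736) ]
n = 0.363584 / 0.133584 ≈ 2.7218
So the test needs 2.7218 × 74 ≈ 201.41 items; rounding up, 202.

202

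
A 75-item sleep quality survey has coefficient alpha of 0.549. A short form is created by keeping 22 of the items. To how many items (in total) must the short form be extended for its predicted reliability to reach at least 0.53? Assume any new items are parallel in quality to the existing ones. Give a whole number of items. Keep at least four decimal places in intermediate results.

70

First, r for the 22-item form: n = 22/75 = 0.2933, so r_22 = 0.2933·0.549/(1 + (0.2933 − 1)·0.549) = 0.2631
Length factor from the short form to reach 0.53: n' = 0.53(1 − 0.2631) / [0.2631(1 − 0.53)] ≈ 3.1584
Total items = 3.1584 × 22 = 69.48, rounded up to 70.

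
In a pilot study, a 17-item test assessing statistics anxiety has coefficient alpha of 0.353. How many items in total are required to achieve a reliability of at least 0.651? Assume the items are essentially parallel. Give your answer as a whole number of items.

59

n = [0.651 × 0.647] / [0.353 × 0.349]
  = 0.421197 / 0.123197 = 3.4189
Items needed = n × 17 = 3.4189 × 17 ≈ 58.12 → round up to 59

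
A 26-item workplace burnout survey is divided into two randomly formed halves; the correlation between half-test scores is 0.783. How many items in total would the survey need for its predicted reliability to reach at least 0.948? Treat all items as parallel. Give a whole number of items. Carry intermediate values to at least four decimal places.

r_full = 2(0.783)/(1 + 0.783) = 0.8783
n = r_tgt(1 − r_full) / [r_full(1 − r_tgt)] = 0.948 × 0.1217 / (0.8783 × 0.052) ≈ 2.5261
Items = 2.5261 × 26 ≈ 65.68 → 66

66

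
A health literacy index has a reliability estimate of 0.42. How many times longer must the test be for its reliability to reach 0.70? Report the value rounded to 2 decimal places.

n = 0.70(1 − 0.42) / [0.42(1 − 0.70)]
  = 0.4060 / 0.1260 = 3.2222

3.22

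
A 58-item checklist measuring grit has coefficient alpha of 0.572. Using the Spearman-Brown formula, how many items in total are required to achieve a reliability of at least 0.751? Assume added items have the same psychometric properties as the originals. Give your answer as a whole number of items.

131

n = [0.751 × 0.428] / [0.572 × 0.249]
  = 0.321428 / 0.142428 = 2.2568
2.2568 × 58 = 130.89 → 131 items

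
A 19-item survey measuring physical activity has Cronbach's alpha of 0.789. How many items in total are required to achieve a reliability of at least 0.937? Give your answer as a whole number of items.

Rearranging the Spearman-Brown formula for n,
n = r*(1 − r) / [ r (1 − r*) ]
n = [0.937 × 0.211] / [0.789 × 0.063]
  = 0.197707 / 0.049707 = 3.9774
3.9774 × 19 = 75.57 → 76 items

76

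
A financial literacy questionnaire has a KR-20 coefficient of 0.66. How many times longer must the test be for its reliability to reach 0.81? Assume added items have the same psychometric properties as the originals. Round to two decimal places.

2.20

Invert Spearman-Brown to solve for n:
n = r*(1 − r) / [ r (1 − r*) ]
n = 0.81(1 − 0.66) / [0.66(1 − 0.81)]
  = 0.2754 / 0.1254 = 2.1962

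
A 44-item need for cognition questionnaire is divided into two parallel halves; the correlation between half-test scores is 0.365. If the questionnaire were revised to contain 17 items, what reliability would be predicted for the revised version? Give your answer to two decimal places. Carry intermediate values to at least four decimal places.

Full-test reliability from the split-half r: r_full = 2(0.365)/(1 + 0.365) = 0.5348
Then adjust to 17 items: n = 17/44 = 0.3864
r_new = n·r_full / (1 + (n − 1)·r_full) = 0.2066 / 0.6718 ≈ 0.3075

0.31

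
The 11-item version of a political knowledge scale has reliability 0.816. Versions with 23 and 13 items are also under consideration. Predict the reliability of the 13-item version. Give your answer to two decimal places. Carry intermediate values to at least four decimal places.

Only the ratio of lengths matters: n = 13/11 = 1.1818
r_{13} = n·r / (1 + (n − 1)·r) = 0.9643 / 1.1483 ≈ 0.8398

0.84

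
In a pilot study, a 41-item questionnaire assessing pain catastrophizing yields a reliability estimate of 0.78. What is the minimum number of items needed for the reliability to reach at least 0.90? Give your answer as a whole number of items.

105

Rearranging the Spearman-Brown formula for n,
n = r_target (1 − r_old) / [ r_old (1 − r_target) ]
n = [0.90 × 0.22] / [0.78 × 0.10]
n = 0.1980 / 0.0780 ≈ 2.5385
So the test needs 2.5385 × 41 ≈ 104.08 items; rounding up, 105.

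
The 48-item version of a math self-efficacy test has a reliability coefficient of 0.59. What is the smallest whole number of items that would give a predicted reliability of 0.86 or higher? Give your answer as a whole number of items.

205

Rearranging the Spearman-Brown formula for n,
n = r_target (1 − r_old) / [ r_old (1 − r_target) ]
n = 0.86(1 − 0.59) / [0.59(1 − 0.86)]
  = 0.3526 / 0.0826 = 4.2688
Items needed = n × 48 = 4.2688 × 48 ≈ 204.90 → round up to 205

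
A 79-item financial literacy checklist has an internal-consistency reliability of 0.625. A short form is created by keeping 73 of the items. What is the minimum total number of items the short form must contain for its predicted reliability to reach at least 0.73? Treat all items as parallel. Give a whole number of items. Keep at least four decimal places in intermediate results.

Short-form reliability: n = 73/79 = 0.9241; r_73 = n·r/(1+(n−1)r) ≈ 0.6063
Then solve for n' with r_old = 0.6063, r_target = 0.73: n' = 0.73(1 − 0.6063)/[0.6063(1 − 0.73)] = 1.7556
Items = 1.7556 × 73 ≈ 128.16 → 129

129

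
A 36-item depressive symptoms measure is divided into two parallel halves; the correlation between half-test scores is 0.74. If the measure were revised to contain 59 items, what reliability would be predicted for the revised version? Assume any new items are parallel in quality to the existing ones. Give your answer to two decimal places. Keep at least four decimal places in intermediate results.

First correct the split-half correlation to full-test reliability: r_full = 2 × 0.74 / (1 + 0.74) ≈ 0.8506
Then adjust to 59 items: n = 59/36 = 1.6389
r_new = n·r_full / (1 + (n − 1)·r_full) = 1.3940 / 1.5434 ≈ 0.9032

0.90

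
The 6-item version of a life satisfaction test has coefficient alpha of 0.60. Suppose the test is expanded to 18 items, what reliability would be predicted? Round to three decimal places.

0.818

The new length is 18/6 = 3 times the old.
By Spearman-Brown, r_new = n r / (1 + (n − 1) r).
r_new = (3 × 0.60) / (1 + (3 − 1) × 0.60)
     = 1.8000 / 2.2000 = 0.8182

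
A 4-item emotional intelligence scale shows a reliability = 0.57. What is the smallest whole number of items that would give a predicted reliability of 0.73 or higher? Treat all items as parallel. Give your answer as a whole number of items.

9

n = 0.73 × (1 − 0.57) / [ 0.57 × (1 − 0.73) ]
  = 0.3139 / 0.1539 = 2.0396
Items needed = n × 4 = 2.0396 × 4 ≈ 8.16 → round up to 9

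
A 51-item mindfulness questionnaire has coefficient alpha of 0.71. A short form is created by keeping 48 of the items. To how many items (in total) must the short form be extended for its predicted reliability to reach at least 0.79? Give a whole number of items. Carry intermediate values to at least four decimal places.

Short-form reliability: n = 48/51 = 0.9412; r_48 = n·r/(1+(n−1)r) ≈ 0.6974
Then solve for n' with r_old = 0.6974, r_target = 0.79: n' = 0.79(1 − 0.6974)/[0.6974(1 − 0.79)] = 1.6323
Total items = 1.6323 × 48 = 78.35, rounded up to 79.

79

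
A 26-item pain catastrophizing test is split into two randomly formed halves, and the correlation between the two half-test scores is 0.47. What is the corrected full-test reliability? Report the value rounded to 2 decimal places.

Each half is half the length of the full test, so the full test is n = 2 times a half.
r_full = 2r_hh / (1 + r_hh) = 2 × 0.47 / (1 + 0.47)
       = 0.9400 / 1.4700 = 0.6395

0.64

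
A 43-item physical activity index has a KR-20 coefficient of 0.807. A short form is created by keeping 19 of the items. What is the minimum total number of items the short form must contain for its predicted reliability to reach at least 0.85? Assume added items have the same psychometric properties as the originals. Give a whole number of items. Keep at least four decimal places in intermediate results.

59

Short-form reliability: n = 19/43 = 0.4419; r_19 = n·r/(1+(n−1)r) ≈ 0.6488
Then solve for n' with r_old = 0.6488, r_target = 0.85: n' = 0.85(1 − 0.6488)/[0.6488(1 − 0.85)] = 3.0674
Items = 3.0674 × 19 ≈ 58.28 → 59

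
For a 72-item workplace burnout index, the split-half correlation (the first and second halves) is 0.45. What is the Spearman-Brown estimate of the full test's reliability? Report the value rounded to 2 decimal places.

0.62

Each half is half the length of the full test, so the full test is n = 2 times a half.
r_full = 2r_hh / (1 + r_hh) = 2 × 0.45 / (1 + 0.45)
       = 0.9000 / 1.4500 = 0.6207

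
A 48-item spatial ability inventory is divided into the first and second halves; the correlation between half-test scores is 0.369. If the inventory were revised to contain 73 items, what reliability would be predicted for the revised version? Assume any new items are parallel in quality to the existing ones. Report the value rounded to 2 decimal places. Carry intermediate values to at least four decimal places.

0.64

Spearman-Brown correction (n = 2): r_full = 2·0.369/(1 + 0.369) = 0.5391
Then adjust to 73 items: n = 73/48 = 1.5208
r_new = n·r_full / (1 + (n − 1)·r_full) = 0.8199 / 1.2808 ≈ 0.6401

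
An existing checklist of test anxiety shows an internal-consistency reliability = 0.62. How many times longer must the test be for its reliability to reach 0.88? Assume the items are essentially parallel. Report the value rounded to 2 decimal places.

4.49

Spearman-Brown solved for the length factor n:
n = r_target (1 − r_old) / [ r_old (1 − r_target) ]
n = 0.88 × (1 − 0.62) / [ 0.62 × (1 − 0.88) ]
  = 0.3344 / 0.0744 = 4.4946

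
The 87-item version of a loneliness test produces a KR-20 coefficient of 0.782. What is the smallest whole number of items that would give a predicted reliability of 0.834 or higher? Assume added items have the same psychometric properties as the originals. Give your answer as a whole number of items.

n = [0.834 × 0.218] / [0.782 × 0.166]
  = 0.181812 / 0.129812 = 1.4006
So the test needs 1.4006 × 87 ≈ 121.85 items; rounding up, 122.

122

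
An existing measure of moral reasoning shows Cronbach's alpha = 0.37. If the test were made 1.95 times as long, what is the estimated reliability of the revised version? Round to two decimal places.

r_new = (1.95 × 0.37) / (1 + (1.95 − 1) × 0.37)
r_new = 0.7215 / 1.3515 ≈ 0.5339

0.53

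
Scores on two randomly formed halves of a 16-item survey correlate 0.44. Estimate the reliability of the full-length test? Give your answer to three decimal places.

0.611

Apply the Spearman-Brown correction with n = 2:
r_full = 2r_hh / (1 + r_hh) = 2 × 0.44 / (1 + 0.44)
       = 0.8800 / 1.4400 = 0.6111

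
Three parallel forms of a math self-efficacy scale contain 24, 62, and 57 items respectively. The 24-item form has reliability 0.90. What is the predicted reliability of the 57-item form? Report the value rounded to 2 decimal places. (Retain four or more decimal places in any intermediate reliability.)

The 62-item form is not needed; work directly from the 24-item form with n = 57/24 = 2.3750.
r_{57} = n·r / (1 + (n − 1)·r) = 2.1375 / 2.2375 ≈ 0.9553

0.96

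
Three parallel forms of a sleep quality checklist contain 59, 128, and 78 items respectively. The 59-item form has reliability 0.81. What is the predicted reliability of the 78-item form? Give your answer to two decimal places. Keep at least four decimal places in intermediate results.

Only the ratio of lengths matters: n = 78/59 = 1.3220
r_{78} = n·r / (1 + (n − 1)·r) = 1.0708 / 1.2608 ≈ 0.8493

0.85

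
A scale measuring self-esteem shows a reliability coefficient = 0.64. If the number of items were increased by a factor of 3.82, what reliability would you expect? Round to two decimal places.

0.87

Apply the Spearman-Brown prophecy formula, r' = nr / [1 + (n − 1)r]:
r_new = (3.82 × 0.64) / (1 + (3.82 − 1) × 0.64)
     = 2.4448 / 2.8048 = 0.8716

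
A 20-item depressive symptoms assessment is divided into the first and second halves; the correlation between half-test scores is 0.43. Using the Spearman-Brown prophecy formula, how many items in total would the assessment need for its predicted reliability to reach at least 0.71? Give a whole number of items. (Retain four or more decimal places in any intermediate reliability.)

r_full = 2(0.43)/(1 + 0.43) = 0.6014
Solve Spearman-Brown for n: n = 0.71(1 − 0.6014) / [0.6014(1 − 0.71)] = 1.6227
Items = 1.6227 × 20 ≈ 32.45 → 33

33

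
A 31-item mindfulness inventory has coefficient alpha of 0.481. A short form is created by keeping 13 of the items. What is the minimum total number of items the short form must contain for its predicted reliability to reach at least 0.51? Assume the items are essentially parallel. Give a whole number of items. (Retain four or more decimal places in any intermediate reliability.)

First, r for the 13-item form: n = 13/31 = 0.4194, so r_13 = 0.4194·0.481/(1 + (0.4194 − 1)·0.481) = 0.2799
Length factor from the short form to reach 0.51: n' = 0.51(1 − 0.2799) / [0.2799(1 − 0.51)] ≈ 2.6777
Items = 2.6777 × 13 ≈ 34.81 → 35

35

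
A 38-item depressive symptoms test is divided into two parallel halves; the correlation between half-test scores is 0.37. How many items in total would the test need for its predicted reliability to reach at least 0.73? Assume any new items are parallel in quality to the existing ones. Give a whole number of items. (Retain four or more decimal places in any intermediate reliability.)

88

Corrected full-test reliability: r_full = 2 × 0.37 / (1 + 0.37) ≈ 0.5401
Solve Spearman-Brown for n: n = 0.73(1 − 0.5401) / [0.5401(1 − 0.73)] = 2.3022
Items = 2.3022 × 38 ≈ 87.48 → 88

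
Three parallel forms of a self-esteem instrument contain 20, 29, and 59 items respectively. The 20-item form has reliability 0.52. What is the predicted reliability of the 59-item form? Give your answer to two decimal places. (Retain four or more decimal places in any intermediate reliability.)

0.76

Only the ratio of lengths matters: n = 59/20 = 2.9500
r_{59} = n·r / (1 + (n − 1)·r) = 1.5340 / 2.0140 ≈ 0.7617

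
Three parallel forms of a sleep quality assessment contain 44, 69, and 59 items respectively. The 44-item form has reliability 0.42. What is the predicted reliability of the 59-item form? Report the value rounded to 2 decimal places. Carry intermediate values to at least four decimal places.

0.49

Only the ratio of lengths matters: n = 59/44 = 1.3409
r_{59} = n·r / (1 + (n − 1)·r) = 0.5632 / 1.1432 ≈ 0.4927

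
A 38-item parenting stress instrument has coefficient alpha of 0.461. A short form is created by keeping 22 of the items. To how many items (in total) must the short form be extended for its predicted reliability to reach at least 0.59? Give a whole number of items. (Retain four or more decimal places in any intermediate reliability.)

64

First, r for the 22-item form: n = 22/38 = 0.5789, so r_22 = 0.5789·0.461/(1 + (0.5789 − 1)·0.461) = 0.3312
Length factor from the short form to reach 0.59: n' = 0.59(1 − 0.3312) / [0.3312(1 − 0.59)] ≈ 2.9059
Items = 2.9059 × 22 ≈ 63.93 → 64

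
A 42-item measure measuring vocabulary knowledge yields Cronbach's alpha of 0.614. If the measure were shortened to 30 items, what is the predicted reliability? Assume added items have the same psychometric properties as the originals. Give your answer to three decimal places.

0.532

The new length is 30/42 = 0.7143 times the old.
By Spearman-Brown, r_new = n r / (1 + (n − 1) r).
r_new = (0.7143 × 0.614) / (1 + (0.7143 − 1) × 0.614)
r_new = 0.4386 / 0.8246 ≈ 0.5319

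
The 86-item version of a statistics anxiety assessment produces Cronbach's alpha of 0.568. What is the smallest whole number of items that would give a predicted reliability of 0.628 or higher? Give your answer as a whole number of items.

Spearman-Brown solved for the length factor n:
n = r*(1 − r) / [ r (1 − r*) ]
n = 0.628 × (1 − 0.568) / [ 0.568 × (1 − 0.628) ]
n = 0.271296 / 0.211296 ≈ 1.2840
So the test needs 1.2840 × 86 ≈ 110.42 items; rounding up, 111.

111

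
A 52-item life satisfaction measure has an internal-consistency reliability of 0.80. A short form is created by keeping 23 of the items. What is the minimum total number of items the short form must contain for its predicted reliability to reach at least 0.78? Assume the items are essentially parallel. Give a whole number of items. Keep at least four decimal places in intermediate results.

47

Short-form reliability: n = 23/52 = 0.4423; r_23 = n·r/(1+(n−1)r) ≈ 0.6389
Then solve for n' with r_old = 0.6389, r_target = 0.78: n' = 0.78(1 − 0.6389)/[0.6389(1 − 0.78)] = 2.0039
Total items = 2.0039 × 23 = 46.09, rounded up to 47.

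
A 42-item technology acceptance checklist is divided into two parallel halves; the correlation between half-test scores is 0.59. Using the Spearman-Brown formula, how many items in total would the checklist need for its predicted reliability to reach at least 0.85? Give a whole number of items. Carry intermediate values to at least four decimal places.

83

Corrected full-test reliability: r_full = 2 × 0.59 / (1 + 0.59) ≈ 0.7421
Solve Spearman-Brown for n: n = 0.85(1 − 0.7421) / [0.7421(1 − 0.85)] = 1.9693
Items = 1.9693 × 42 ≈ 82.71 → 83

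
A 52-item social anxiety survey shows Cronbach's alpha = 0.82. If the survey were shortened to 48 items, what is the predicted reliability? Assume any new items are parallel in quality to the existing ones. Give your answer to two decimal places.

The new length is 48/52 = 0.9231 times the old.
r_new = (0.9231 × 0.82) / (1 + (0.9231 − 1) × 0.82)
     = 0.7569 / 0.9369 = 0.8079

0.81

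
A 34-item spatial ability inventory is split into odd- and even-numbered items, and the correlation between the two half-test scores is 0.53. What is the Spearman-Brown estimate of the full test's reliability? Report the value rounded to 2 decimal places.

Each half is half the length of the full test, so the full test is n = 2 times a half.
r_full = 2(0.53) / (1 + 0.53)
       = 1.0600 / 1.5300 = 0.6928

0.69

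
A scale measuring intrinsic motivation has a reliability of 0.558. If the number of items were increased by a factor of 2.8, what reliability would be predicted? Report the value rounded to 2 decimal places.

0.78

Spearman-Brown: r_new = n·r / (1 + (n − 1)·r)
r_new = (2.8 × 0.558) / (1 + (2.8 − 1) × 0.558)
r_new = 1.5624 / 2.0044 ≈ 0.7795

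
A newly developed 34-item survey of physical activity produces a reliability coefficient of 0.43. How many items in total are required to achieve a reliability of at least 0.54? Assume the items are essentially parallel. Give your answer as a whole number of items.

53

Spearman-Brown solved for the length factor n:
n = r_target (1 − r_old) / [ r_old (1 − r_target) ]
n = 0.54(1 − 0.43) / [0.43(1 − 0.54)]
n = 0.3078 / 0.1978 ≈ 1.5561
Items needed = n × 34 = 1.5561 × 34 ≈ 52.91 → round up to 53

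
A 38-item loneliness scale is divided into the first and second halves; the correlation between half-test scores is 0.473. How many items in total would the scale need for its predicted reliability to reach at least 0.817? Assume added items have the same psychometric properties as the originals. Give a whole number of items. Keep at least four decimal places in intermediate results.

95

r_full = 2(0.473)/(1 + 0.473) = 0.6422
n = r_tgt(1 − r_full) / [r_full(1 − r_tgt)] = 0.817 × 0.3578 / (0.6422 × 0.183) ≈ 2.4874
Items = 2.4874 × 38 ≈ 94.52 → 95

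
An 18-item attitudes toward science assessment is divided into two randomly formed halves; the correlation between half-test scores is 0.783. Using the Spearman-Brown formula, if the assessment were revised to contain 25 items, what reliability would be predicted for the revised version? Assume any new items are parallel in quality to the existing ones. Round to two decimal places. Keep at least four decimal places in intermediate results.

First correct the split-half correlation to full-test reliability: r_full = 2 × 0.783 / (1 + 0.783) ≈ 0.8783
Length factor from 18 to 25 items: n = 25/18 = 1.3889
r_new = n·r_full / (1 + (n − 1)·r_full) = 1.2199 / 1.3416 ≈ 0.9093

0.91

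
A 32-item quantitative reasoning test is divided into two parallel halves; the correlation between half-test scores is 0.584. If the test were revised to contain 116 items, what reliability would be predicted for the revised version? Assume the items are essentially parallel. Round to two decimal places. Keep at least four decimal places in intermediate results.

0.91

Spearman-Brown correction (n = 2): r_full = 2·0.584/(1 + 0.584) = 0.7374
Length factor from 32 to 116 items: n = 116/32 = 3.6250
r_new = n·r_full / (1 + (n − 1)·r_full) = 2.6731 / 2.9357 ≈ 0.9105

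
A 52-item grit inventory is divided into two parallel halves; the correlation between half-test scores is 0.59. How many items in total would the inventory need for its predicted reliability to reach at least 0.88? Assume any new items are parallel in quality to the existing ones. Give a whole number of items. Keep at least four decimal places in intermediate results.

r_full = 2(0.59)/(1 + 0.59) = 0.7421
n = r_tgt(1 − r_full) / [r_full(1 − r_tgt)] = 0.88 × 0.2579 / (0.7421 × 0.12) ≈ 2.5485
Required items = 2.5485 × 52 = 132.52, so 133 items.

133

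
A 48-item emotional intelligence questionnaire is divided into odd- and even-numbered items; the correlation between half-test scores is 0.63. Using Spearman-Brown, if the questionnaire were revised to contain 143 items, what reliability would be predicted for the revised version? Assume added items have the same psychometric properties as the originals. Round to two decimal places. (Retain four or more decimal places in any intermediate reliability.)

0.91

Spearman-Brown correction (n = 2): r_full = 2·0.63/(1 + 0.63) = 0.7730
Then adjust to 143 items: n = 143/48 = 2.9792
r_new = n·r_full / (1 + (n − 1)·r_full) = 2.3029 / 2.5299 ≈ 0.9103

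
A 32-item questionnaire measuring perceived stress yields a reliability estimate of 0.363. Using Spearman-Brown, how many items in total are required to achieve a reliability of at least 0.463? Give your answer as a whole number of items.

Rearranging the Spearman-Brown formula for n,
n = r_target (1 − r_old) / [ r_old (1 − r_target) ]
n = 0.463(1 − 0.363) / [0.363(1 − 0.463)]
n = 0.294931 / 0.194931 ≈ 1.5130
So the test needs 1.5130 × 32 ≈ 48.42 items; rounding up, 49.

49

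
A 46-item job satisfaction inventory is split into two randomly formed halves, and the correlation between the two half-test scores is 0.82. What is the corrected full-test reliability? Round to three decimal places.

Apply the Spearman-Brown correction with n = 2:
r_full = 2(0.82) / (1 + 0.82)
       = 1.6400 / 1.8200 = 0.9011

0.901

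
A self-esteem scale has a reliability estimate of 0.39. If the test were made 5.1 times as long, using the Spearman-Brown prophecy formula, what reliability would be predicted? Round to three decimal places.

r_new = (5.1 × 0.39) / (1 + (5.1 − 1) × 0.39)
     = 1.9890 / 2.5990 = 0.7653

0.765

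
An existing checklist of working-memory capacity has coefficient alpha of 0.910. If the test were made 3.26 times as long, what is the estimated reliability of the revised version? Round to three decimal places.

0.971

Apply the Spearman-Brown prophecy formula, r' = nr / [1 + (n − 1)r]:
r_new = (3.26 × 0.910) / (1 + (3.26 − 1) × 0.910)
r_new = 2.9666 / 3.0566 ≈ 0.9706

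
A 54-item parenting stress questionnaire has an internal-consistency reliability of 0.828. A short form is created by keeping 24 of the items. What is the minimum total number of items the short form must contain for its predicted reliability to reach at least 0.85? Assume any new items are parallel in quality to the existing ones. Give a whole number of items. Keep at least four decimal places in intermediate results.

64

First, r for the 24-item form: n = 24/54 = 0.4444, so r_24 = 0.4444·0.828/(1 + (0.4444 − 1)·0.828) = 0.6815
Length factor from the short form to reach 0.85: n' = 0.85(1 − 0.6815) / [0.6815(1 − 0.85)] ≈ 2.6483
Items = 2.6483 × 24 ≈ 63.56 → 64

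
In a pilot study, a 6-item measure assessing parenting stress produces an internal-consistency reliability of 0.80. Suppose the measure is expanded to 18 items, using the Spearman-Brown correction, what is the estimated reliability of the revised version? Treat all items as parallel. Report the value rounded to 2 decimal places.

n = 18/6 = 3
Spearman-Brown: r_new = n·r / (1 + (n − 1)·r)
r_new = 3·0.80 / [1 + (3 − 1)·0.80]
r_new = 2.4000 / 2.6000 ≈ 0.9231

0.92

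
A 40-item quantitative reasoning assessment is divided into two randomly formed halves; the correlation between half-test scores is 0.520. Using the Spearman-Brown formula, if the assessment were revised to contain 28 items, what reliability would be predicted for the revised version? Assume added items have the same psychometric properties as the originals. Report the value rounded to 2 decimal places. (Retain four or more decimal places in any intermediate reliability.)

Full-test reliability from the split-half r: r_full = 2(0.520)/(1 + 0.520) = 0.6842
Length factor from 40 to 28 items: n = 28/40 = 0.7000
r_new = n·r_full / (1 + (n − 1)·r_full) = 0.4789 / 0.7947 ≈ 0.6026

0.60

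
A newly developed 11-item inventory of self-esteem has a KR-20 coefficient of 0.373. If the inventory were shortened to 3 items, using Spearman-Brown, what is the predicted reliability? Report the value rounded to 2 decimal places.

0.14

Length ratio n = 3/11 = 0.2727
r_new = 0.2727·0.373 / [1 + (0.2727 − 1)·0.373]
r_new = 0.1017 / 0.7287 ≈ 0.1396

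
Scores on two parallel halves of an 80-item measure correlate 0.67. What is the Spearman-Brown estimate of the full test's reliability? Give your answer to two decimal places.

0.80

Apply the Spearman-Brown correction with n = 2:
r_full = 2r_hh / (1 + r_hh) = 2 × 0.67 / (1 + 0.67)
r_full = 1.3400 / 1.6700 ≈ 0.8024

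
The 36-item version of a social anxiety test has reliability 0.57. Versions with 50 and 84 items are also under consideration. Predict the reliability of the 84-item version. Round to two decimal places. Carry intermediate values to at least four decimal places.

0.76

The 50-item form is not needed; work directly from the 36-item form with n = 84/36 = 2.3333.
r_{84} = n·r / (1 + (n − 1)·r) = 1.3300 / 1.7600 ≈ 0.7557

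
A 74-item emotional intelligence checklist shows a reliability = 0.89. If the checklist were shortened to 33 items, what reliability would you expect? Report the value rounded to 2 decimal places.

0.78

The new length is 33/74 = 0.4459 times the old.
Apply the Spearman-Brown prophecy formula, r' = nr / [1 + (n − 1)r]:
r_new = 0.4459·0.89 / [1 + (0.4459 − 1)·0.89]
r_new = 0.3969 / 0.5069 ≈ 0.7830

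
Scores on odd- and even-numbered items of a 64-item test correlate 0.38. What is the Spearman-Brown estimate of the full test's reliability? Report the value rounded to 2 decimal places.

0.55

Each half is half the length of the full test, so the full test is n = 2 times a half.
r_full = 2r_hh / (1 + r_hh) = 2 × 0.38 / (1 + 0.38)
       = 0.7600 / 1.3800 = 0.5507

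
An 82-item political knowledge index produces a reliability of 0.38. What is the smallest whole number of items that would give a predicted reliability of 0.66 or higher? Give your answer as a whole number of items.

Invert Spearman-Brown to solve for n:
n = r*(1 − r) / [ r (1 − r*) ]
n = 0.66 × (1 − 0.38) / [ 0.38 × (1 − 0.66) ]
  = 0.4092 / 0.1292 = 3.1672
Items needed = n × 82 = 3.1672 × 82 ≈ 259.71 → round up to 260

260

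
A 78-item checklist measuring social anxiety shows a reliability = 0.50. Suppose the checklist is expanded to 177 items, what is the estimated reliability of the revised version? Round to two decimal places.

0.69

n = 177/78 = 2.2692
Apply the Spearman-Brown prophecy formula, r' = nr / [1 + (n − 1)r]:
r_new = 2.2692·0.50 / [1 + (2.2692 − 1)·0.50]
r_new = 1.1346 / 1.6346 ≈ 0.6941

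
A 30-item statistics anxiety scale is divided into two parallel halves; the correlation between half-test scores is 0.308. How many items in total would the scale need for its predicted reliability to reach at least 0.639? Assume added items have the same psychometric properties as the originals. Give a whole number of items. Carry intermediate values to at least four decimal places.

60

Corrected full-test reliability: r_full = 2 × 0.308 / (1 + 0.308) ≈ 0.4709
Solve Spearman-Brown for n: n = 0.639(1 − 0.4709) / [0.4709(1 − 0.639)] = 1.9889
Required items = 1.9889 × 30 = 59.67, so 60 items.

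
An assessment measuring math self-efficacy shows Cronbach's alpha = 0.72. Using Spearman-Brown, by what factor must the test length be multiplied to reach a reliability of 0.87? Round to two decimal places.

n = 0.87(1 − 0.72) / [0.72(1 − 0.87)]
  = 0.2436 / 0.0936 = 2.6026

2.60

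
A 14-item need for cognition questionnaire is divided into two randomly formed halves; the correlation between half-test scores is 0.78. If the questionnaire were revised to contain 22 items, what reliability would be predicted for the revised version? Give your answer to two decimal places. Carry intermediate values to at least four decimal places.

0.92

First correct the split-half correlation to full-test reliability: r_full = 2 × 0.78 / (1 + 0.78) ≈ 0.8764
Then adjust to 22 items: n = 22/14 = 1.5714
r_new = n·r_full / (1 + (n − 1)·r_full) = 1.3772 / 1.5008 ≈ 0.9176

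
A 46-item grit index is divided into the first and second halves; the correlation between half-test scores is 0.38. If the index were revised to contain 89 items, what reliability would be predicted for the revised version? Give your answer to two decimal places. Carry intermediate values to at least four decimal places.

0.70

Spearman-Brown correction (n = 2): r_full = 2·0.38/(1 + 0.38) = 0.5507
Then adjust to 89 items: n = 89/46 = 1.9348
r_new = n·r_full / (1 + (n − 1)·r_full) = 1.0655 / 1.5148 ≈ 0.7034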